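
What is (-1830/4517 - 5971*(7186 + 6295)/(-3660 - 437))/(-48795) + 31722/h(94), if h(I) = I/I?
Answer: 1684990682921509/53118090615 ≈ 31722.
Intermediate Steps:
h(I) = 1
(-1830/4517 - 5971*(7186 + 6295)/(-3660 - 437))/(-48795) + 31722/h(94) = (-1830/4517 - 5971*(7186 + 6295)/(-3660 - 437))/(-48795) + 31722/1 = (-1830*1/4517 - 5971/((-4097/13481)))*(-1/48795) + 31722*1 = (-1830/4517 - 5971/((-4097*1/13481)))*(-1/48795) + 31722 = (-1830/4517 - 5971/(-241/793))*(-1/48795) + 31722 = (-1830/4517 - 5971*(-793/241))*(-1/48795) + 31722 = (-1830/4517 + 4735003/241)*(-1/48795) + 31722 = (21387567521/1088597)*(-1/48795) + 31722 = -21387567521/53118090615 + 31722 = 1684990682921509/53118090615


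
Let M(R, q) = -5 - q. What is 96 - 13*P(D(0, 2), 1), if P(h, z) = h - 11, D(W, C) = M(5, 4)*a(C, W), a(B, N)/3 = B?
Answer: 941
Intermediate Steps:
a(B, N) = 3*B
D(W, C) = -27*C (D(W, C) = (-5 - 1*4)*(3*C) = (-5 - 4)*(3*C) = -27*C)
P(h, z) = -11 + h
96 - 13*P(D(0, 2), 1) = 96 - 13*(-11 - 27*2) = 96 - 13*(-11 - 54) = 96 - 13*(-65) = 96 + 845 = 941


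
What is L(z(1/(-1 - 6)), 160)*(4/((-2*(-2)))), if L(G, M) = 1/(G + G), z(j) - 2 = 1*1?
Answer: 1/6 ≈ 0.16667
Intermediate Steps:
z(j) = 3 (z(j) = 2 + 1*1 = 2 + 1 = 3)
L(G, M) = 1/(2*G)
L(z(1/(-1 - 6)), 160)*(4/((-2*(-2)))) = ((1/2)/3)*(4/((-2*(-2)))) = ((1/2)*(1/3))*(4/4) = (4*(1/4))/6 = (1/6)*1 = 1/6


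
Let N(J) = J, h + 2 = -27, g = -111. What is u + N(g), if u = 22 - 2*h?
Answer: -31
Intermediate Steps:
h = -29 (h = -2 - 27 = -29)
u = 80 (u = 22 - 2*(-29) = 22 + 58 = 80)
u + N(g) = 80 - 111 = -31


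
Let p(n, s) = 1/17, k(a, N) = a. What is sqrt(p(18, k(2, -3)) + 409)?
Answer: sqrt(118218)/17 ≈ 20.225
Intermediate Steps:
p(n, s) = 1/17
sqrt(p(18, k(2, -3)) + 409) = sqrt(1/17 + 409) = sqrt(6954/17) = sqrt(118218)/17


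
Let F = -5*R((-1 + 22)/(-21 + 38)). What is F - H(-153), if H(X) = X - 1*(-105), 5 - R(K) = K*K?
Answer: 8852/289 ≈ 30.630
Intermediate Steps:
R(K) = 5 - K² (R(K) = 5 - K*K = 5 - K²)
H(X) = 105 + X (H(X) = X + 105 = 105 + X)
F = -5020/289 (F = -5*(5 - ((-1 + 22)/(-21 + 38))²) = -5*(5 - (21/17)²) = -5*(5 - 1*441/289) = -5*(5 - 441/289) = -5*1004/289 = -5020/289 ≈ -17.370)
F - H(-153) = -5020/289 - (105 - 153) = -5020/289 - 1*(-48) = -5020/289 + 48 = 8852/289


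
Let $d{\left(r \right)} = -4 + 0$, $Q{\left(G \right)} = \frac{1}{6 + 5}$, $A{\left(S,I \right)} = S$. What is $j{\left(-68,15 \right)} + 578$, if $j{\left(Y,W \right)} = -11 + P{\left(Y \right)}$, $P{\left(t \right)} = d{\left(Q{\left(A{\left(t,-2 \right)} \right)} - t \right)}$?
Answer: $563$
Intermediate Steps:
$Q{\left(G \right)} = \frac{1}{11}$
$d{\left(r \right)} = -4$
$P{\left(t \right)} = -4$
$j{\left(Y,W \right)} = -15$ ($j{\left(Y,W \right)} = -11 - 4 = -15$)
$j{\left(-68,15 \right)} + 578 = -15 + 578 = 563$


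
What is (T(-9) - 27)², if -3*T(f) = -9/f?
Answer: 6724/9 ≈ 747.11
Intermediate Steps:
T(f) = 3/f (T(f) = -(-3)/f = 3/f)
(T(-9) - 27)² = (3/(-9) - 27)² = (3*(-⅑) - 27)² = (-⅓ - 27)² = (-82/3)² = 6724/9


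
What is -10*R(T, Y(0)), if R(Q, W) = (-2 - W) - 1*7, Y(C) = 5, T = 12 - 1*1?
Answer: 140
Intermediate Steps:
T = 11 (T = 12 - 1 = 11)
R(Q, W) = -9 - W (R(Q, W) = (-2 - W) - 7 = -9 - W)
-10*R(T, Y(0)) = -10*(-9 - 1*5) = -10*(-9 - 5) = -10*(-14) = 140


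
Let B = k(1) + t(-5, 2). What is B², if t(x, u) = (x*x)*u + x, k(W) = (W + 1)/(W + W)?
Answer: 2116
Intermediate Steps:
k(W) = (1 + W)/(2*W) (k(W) = (1 + W)/((2*W)) = (1 + W)*(1/(2*W)) = (1 + W)/(2*W))
t(x, u) = x + u*x² (t(x, u) = x²*u + x = u*x² + x = x + u*x²)
B = 46 (B = (½)*(1 + 1)/1 - 5*(1 + 2*(-5)) = (½)*1*2 - 5*(1 - 10) = 1 - 5*(-9) = 1 + 45 = 46)
B² = 46² = 2116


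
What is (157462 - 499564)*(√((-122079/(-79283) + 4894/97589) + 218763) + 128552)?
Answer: -43977896304 - 14874*√13096007424037805317266518/336397769 ≈ -4.4138e+10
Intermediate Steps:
(157462 - 499564)*(√((-122079/(-79283) + 4894/97589) + 218763) + 128552) = -342102*(√((-122079*(-1/79283) + 4894*(1/97589)) + 218763) + 128552) = -342102*(√((122079/79283 + 4894/97589) + 218763) + 128552) = -342102*(√(12301578533/7737148687 + 218763) + 128552) = -342102*(√(1692614159792714/7737148687) + 128552) = -342102*(√13096007424037805317266518/7737148687 + 128552) = -342102*(128552 + √13096007424037805317266518/7737148687) = -43977896304 - 14874*√13096007424037805317266518/336397769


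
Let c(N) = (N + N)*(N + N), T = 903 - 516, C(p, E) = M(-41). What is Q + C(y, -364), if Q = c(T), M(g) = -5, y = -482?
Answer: 599071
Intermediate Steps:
C(p, E) = -5
T = 387
c(N) = 4*N**2 (c(N) = (2*N)*(2*N) = 4*N**2)
Q = 599076 (Q = 4*387**2 = 4*149769 = 599076)
Q + C(y, -364) = 599076 - 5 = 599071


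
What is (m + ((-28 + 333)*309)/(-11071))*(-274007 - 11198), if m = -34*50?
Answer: 5394636888725/11071 ≈ 4.8728e+8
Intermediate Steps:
m = -1700
(m + ((-28 + 333)*309)/(-11071))*(-274007 - 11198) = (-1700 + ((-28 + 333)*309)/(-11071))*(-274007 - 11198) = (-1700 + (305*309)*(-1/11071))*(-285205) = (-1700 + 94245*(-1/11071))*(-285205) = (-1700 - 94245/11071)*(-285205) = -18914945/11071*(-285205) = 5394636888725/11071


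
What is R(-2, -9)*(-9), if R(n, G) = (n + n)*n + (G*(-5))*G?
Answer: 3573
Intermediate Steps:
R(n, G) = -5*G² + 2*n² (R(n, G) = (2*n)*n + (-5*G)*G = 2*n² - 5*G² = -5*G² + 2*n²)
R(-2, -9)*(-9) = (-5*(-9)² + 2*(-2)²)*(-9) = (-5*81 + 2*4)*(-9) = (-405 + 8)*(-9) = -397*(-9) = 3573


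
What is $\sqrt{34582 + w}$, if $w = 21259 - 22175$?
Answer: $\sqrt{33666} \approx 183.48$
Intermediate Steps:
$w = -916$ ($w = 21259 - 22175 = -916$)
$\sqrt{34582 + w} = \sqrt{34582 - 916} = \sqrt{33666}$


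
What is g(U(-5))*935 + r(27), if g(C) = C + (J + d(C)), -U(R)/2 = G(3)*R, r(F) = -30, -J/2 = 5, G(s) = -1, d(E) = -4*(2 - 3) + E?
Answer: -24340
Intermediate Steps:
d(E) = 4 + E (d(E) = -4*(-1) + E = 4 + E)
J = -10 (J = -2*5 = -10)
U(R) = 2*R (U(R) = -(-2)*R = 2*R)
g(C) = -6 + 2*C (g(C) = C + (-10 + (4 + C)) = C + (-6 + C) = -6 + 2*C)
g(U(-5))*935 + r(27) = (-6 + 2*(2*(-5)))*935 - 30 = (-6 + 2*(-10))*935 - 30 = (-6 - 20)*935 - 30 = -26*935 - 30 = -24310 - 30 = -24340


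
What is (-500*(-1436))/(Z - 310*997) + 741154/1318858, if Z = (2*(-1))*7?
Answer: -89732650133/50954738259 ≈ -1.7610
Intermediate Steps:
Z = -14 (Z = -2*7 = -14)
(-500*(-1436))/(Z - 310*997) + 741154/1318858 = (-500*(-1436))/(-14 - 310*997) + 741154/1318858 = 718000/(-14 - 309070) + 741154*(1/1318858) = 718000/(-309084) + 370577/659429 = 718000*(-1/309084) + 370577/659429 = -179500/77271 + 370577/659429 = -89732650133/50954738259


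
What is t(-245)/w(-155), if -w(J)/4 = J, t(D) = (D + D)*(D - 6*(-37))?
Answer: 1127/62 ≈ 18.177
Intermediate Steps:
t(D) = 2*D*(222 + D) (t(D) = (2*D)*(D + 222) = (2*D)*(222 + D) = 2*D*(222 + D))
w(J) = -4*J
t(-245)/w(-155) = (2*(-245)*(222 - 245))/((-4*(-155))) = (2*(-245)*(-23))/620 = 11270*(1/620) = 1127/62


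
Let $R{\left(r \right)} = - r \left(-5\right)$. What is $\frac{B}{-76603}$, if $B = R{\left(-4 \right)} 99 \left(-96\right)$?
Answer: $- \frac{190080}{76603} \approx -2.4814$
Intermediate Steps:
$R{\left(r \right)} = 5 r$
$B = 190080$ ($B = 5 \left(-4\right) 99 \left(-96\right) = \left(-20\right) 99 \left(-96\right) = \left(-1980\right) \left(-96\right) = 190080$)
$\frac{B}{-76603} = \frac{190080}{-76603} = 190080 \left(- \frac{1}{76603}\right) = - \frac{190080}{76603}$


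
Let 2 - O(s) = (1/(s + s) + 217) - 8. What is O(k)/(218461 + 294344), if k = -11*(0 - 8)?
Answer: -36433/90253680 ≈ -0.00040367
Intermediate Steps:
k = 88 (k = -11*(-8) = 88)
O(s) = -207 - 1/(2*s) (O(s) = 2 - ((1/(s + s) + 217) - 8) = 2 - ((1/(2*s) + 217) - 8) = 2 - ((217 + 1/(2*s)) - 8) = 2 - (209 + 1/(2*s)) = 2 + (-209 - 1/(2*s)) = -207 - 1/(2*s))
O(k)/(218461 + 294344) = (-207 - ½/88)/(218461 + 294344) = (-207 - ½*1/88)/512805 = (-207 - 1/176)*(1/512805) = -36433/176*1/512805 = -36433/90253680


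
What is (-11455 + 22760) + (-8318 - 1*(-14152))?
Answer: 17139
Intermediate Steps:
(-11455 + 22760) + (-8318 - 1*(-14152)) = 11305 + (-8318 + 14152) = 11305 + 5834 = 17139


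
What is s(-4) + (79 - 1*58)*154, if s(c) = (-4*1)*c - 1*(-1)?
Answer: 3251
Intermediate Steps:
s(c) = 1 - 4*c (s(c) = -4*c + 1 = 1 - 4*c)
s(-4) + (79 - 1*58)*154 = (1 - 4*(-4)) + (79 - 1*58)*154 = (1 + 16) + (79 - 58)*154 = 17 + 21*154 = 17 + 3234 = 3251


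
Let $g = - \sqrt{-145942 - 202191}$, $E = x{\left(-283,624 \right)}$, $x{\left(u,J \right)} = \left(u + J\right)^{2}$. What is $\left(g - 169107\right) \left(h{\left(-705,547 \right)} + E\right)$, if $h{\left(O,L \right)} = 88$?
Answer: $-19678812483 - 11287793 i \sqrt{37} \approx -1.9679 \cdot 10^{10} - 6.8661 \cdot 10^{7} i$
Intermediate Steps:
$x{\left(u,J \right)} = \left(J + u\right)^{2}$
$E = 116281$ ($E = \left(624 - 283\right)^{2} = 341^{2} = 116281$)
$g = - 97 i \sqrt{37}$ ($g = - \sqrt{-348133} = - 97 i \sqrt{37} \approx - 590.03 i$)
$\left(g - 169107\right) \left(h{\left(-705,547 \right)} + E\right) = \left(- 97 i \sqrt{37} - 169107\right) \left(88 + 116281\right) = \left(-169107 - 97 i \sqrt{37}\right) 116369 = -19678812483 - 11287793 i \sqrt{37}$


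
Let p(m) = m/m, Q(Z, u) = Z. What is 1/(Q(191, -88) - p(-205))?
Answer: 1/190 ≈ 0.0052632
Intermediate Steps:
p(m) = 1
1/(Q(191, -88) - p(-205)) = 1/(191 - 1*1) = 1/(191 - 1) = 1/190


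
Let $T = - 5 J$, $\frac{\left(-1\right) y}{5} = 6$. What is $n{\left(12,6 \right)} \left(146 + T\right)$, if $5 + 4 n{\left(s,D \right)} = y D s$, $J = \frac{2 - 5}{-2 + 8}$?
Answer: $- \frac{643005}{8} \approx -80376.0$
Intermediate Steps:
$y = -30$ ($y = \left(-5\right) 6 = -30$)
$J = - \frac{1}{2}$ ($J = - \frac{3}{6} = \left(-3\right) \frac{1}{6} = - \frac{1}{2} \approx -0.5$)
$n{\left(s,D \right)} = - \frac{5}{4} - \frac{15 D s}{2}$ ($n{\left(s,D \right)} = - \frac{5}{4} + \frac{- 30 D s}{4} = - \frac{5}{4} + \frac{\left(-30\right) D s}{4} = - \frac{5}{4} - \frac{15 D s}{2}$)
$T = \frac{5}{2}$ ($T = \left(-5\right) \left(- \frac{1}{2}\right) = \frac{5}{2} \approx 2.5$)
$n{\left(12,6 \right)} \left(146 + T\right) = \left(- \frac{5}{4} - 45 \cdot 12\right) \left(146 + \frac{5}{2}\right) = \left(- \frac{5}{4} - 540\right) \frac{297}{2} = \left(- \frac{2165}{4}\right) \frac{297}{2} = - \frac{643005}{8}$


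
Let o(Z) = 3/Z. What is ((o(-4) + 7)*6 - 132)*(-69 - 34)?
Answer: 19467/2 ≈ 9733.5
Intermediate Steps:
((o(-4) + 7)*6 - 132)*(-69 - 34) = ((3/(-4) + 7)*6 - 132)*(-69 - 34) = ((3*(-¼) + 7)*6 - 132)*(-103) = ((-¾ + 7)*6 - 132)*(-103) = ((25/4)*6 - 132)*(-103) = (75/2 - 132)*(-103) = -189/2*(-103) = 19467/2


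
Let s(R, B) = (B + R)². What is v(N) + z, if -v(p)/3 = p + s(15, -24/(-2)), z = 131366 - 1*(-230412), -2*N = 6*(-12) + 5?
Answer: 718981/2 ≈ 3.5949e+5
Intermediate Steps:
N = 67/2 (N = -(6*(-12) + 5)/2 = -(-72 + 5)/2 = -½*(-67) = 67/2 ≈ 33.500)
z = 361778 (z = 131366 + 230412 = 361778)
v(p) = -2187 - 3*p (v(p) = -3*(p + (-24/(-2) + 15)²) = -3*(p + (-24*(-½) + 15)²) = -3*(p + (12 + 15)²) = -3*(p + 27²) = -3*(p + 729) = -3*(729 + p) = -2187 - 3*p)
v(N) + z = (-2187 - 3*67/2) + 361778 = (-2187 - 201/2) + 361778 = -4575/2 + 361778 = 718981/2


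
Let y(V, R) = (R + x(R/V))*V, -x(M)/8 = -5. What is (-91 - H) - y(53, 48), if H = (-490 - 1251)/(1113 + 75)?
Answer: -5647199/1188 ≈ -4753.5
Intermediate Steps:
x(M) = 40 (x(M) = -8*(-5) = 40)
H = -1741/1188 ≈ -1.4655
y(V, R) = V*(40 + R) (y(V, R) = (R + 40)*V = (40 + R)*V = V*(40 + R))
(-91 - H) - y(53, 48) = (-91 - 1*(-1741/1188)) - 53*(40 + 48) = (-91 + 1741/1188) - 53*88 = -106367/1188 - 1*4664 = -106367/1188 - 4664 = -5647199/1188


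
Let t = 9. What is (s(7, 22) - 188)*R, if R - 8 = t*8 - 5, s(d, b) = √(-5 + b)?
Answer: -14100 + 75*√17 ≈ -13791.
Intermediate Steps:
R = 75 (R = 8 + (9*8 - 5) = 8 + (72 - 5) = 8 + 67 = 75)
(s(7, 22) - 188)*R = (√(-5 + 22) - 188)*75 = (√17 - 188)*75 = (-188 + √17)*75 = -14100 + 75*√17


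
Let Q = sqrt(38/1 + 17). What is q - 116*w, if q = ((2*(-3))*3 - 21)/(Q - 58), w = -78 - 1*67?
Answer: 18553214/1103 + 13*sqrt(55)/1103 ≈ 16821.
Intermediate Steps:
w = -145 (w = -78 - 67 = -145)
Q = sqrt(55) (Q = sqrt(38*1 + 17) = sqrt(38 + 17) = sqrt(55) ≈ 7.4162)
q = -39/(-58 + sqrt(55)) (q = ((2*(-3))*3 - 21)/(sqrt(55) - 58) = (-6*3 - 21)/(-58 + sqrt(55)) = (-18 - 21)/(-58 + sqrt(55)) = -39/(-58 + sqrt(55)) ≈ 0.77100)
q - 116*w = (754/1103 + 13*sqrt(55)/1103) - 116*(-145) = (754/1103 + 13*sqrt(55)/1103) + 16820 = 18553214/1103 + 13*sqrt(55)/1103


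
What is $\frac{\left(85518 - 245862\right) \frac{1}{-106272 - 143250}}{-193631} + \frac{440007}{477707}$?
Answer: $\frac{3543157856164911}{3846751093773679} \approx 0.92108$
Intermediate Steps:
$\frac{\left(85518 - 245862\right) \frac{1}{-106272 - 143250}}{-193631} + \frac{440007}{477707} = - \frac{160344}{-249522} \left(- \frac{1}{193631}\right) + 440007 \cdot \frac{1}{477707} = \left(-160344\right) \left(- \frac{1}{249522}\right) \left(- \frac{1}{193631}\right) + \frac{440007}{477707} = \frac{26724}{41587} \left(- \frac{1}{193631}\right) + \frac{440007}{477707} = - \frac{26724}{8052532397} + \frac{440007}{477707} = \frac{3543157856164911}{3846751093773679}$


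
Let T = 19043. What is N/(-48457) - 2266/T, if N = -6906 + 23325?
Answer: -422470579/922766651 ≈ -0.45783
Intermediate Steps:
N = 16419
N/(-48457) - 2266/T = 16419/(-48457) - 2266/19043 = 16419*(-1/48457) - 2266*1/19043 = -16419/48457 - 2266/19043 = -422470579/922766651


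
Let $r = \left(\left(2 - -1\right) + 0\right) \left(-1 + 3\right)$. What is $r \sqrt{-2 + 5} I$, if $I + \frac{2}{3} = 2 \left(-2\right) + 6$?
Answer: $8 \sqrt{3} \approx 13.856$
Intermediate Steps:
$I = \frac{4}{3}$ ($I = - \frac{2}{3} + \left(2 \left(-2\right) + 6\right) = - \frac{2}{3} + \left(-4 + 6\right) = - \frac{2}{3} + 2 = \frac{4}{3} \approx 1.3333$)
$r = 6$ ($r = \left(\left(2 + 1\right) + 0\right) 2 = \left(3 + 0\right) 2 = 3 \cdot 2 = 6$)
$r \sqrt{-2 + 5} I = 6 \sqrt{-2 + 5} \cdot \frac{4}{3} = 6 \sqrt{3} \cdot \frac{4}{3} = 6 \frac{4 \sqrt{3}}{3} = 8 \sqrt{3}$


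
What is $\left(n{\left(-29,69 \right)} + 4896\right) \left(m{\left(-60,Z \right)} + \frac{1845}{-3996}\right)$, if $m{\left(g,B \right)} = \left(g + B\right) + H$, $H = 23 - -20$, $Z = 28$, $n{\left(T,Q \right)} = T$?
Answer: $\frac{22772693}{444} \approx 51290.0$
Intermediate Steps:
$H = 43$ ($H = 23 + 20 = 43$)
$m{\left(g,B \right)} = 43 + B + g$ ($m{\left(g,B \right)} = \left(g + B\right) + 43 = \left(B + g\right) + 43 = 43 + B + g$)
$\left(n{\left(-29,69 \right)} + 4896\right) \left(m{\left(-60,Z \right)} + \frac{1845}{-3996}\right) = \left(-29 + 4896\right) \left(\left(43 + 28 - 60\right) + \frac{1845}{-3996}\right) = 4867 \left(11 + 1845 \left(- \frac{1}{3996}\right)\right) = 4867 \left(11 - \frac{205}{444}\right) = 4867 \cdot \frac{4679}{444} = \frac{22772693}{444}$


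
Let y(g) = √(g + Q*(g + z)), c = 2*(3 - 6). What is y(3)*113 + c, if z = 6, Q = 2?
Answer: -6 + 113*√21 ≈ 511.83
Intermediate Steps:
c = -6 (c = 2*(-3) = -6)
y(g) = √(12 + 3*g) (y(g) = √(g + 2*(g + 6)) = √(g + 2*(6 + g)) = √(g + (12 + 2*g)) = √(12 + 3*g))
y(3)*113 + c = √(12 + 3*3)*113 - 6 = √(12 + 9)*113 - 6 = √21*113 - 6 = 113*√21 - 6 = -6 + 113*√21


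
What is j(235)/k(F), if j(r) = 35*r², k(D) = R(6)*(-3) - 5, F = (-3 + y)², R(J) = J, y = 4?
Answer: -1932875/23 ≈ -84038.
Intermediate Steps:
F = 1 (F = (-3 + 4)² = 1² = 1)
k(D) = -23 (k(D) = 6*(-3) - 5 = -18 - 5 = -23)
j(235)/k(F) = (35*235²)/(-23) = (35*55225)*(-1/23) = 1932875*(-1/23) = -1932875/23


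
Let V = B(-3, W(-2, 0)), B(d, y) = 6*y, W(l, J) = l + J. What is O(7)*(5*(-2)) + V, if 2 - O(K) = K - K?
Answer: -32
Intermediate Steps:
O(K) = 2 (O(K) = 2 - (K - K) = 2 - 1*0 = 2 + 0 = 2)
W(l, J) = J + l
V = -12 (V = 6*(0 - 2) = 6*(-2) = -12)
O(7)*(5*(-2)) + V = 2*(5*(-2)) - 12 = 2*(-10) - 12 = -20 - 12 = -32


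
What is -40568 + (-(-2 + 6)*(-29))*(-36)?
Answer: -44744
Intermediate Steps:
-40568 + (-(-2 + 6)*(-29))*(-36) = -40568 + (-1*4*(-29))*(-36) = -40568 - 4*(-29)*(-36) = -40568 + 116*(-36) = -40568 - 4176 = -44744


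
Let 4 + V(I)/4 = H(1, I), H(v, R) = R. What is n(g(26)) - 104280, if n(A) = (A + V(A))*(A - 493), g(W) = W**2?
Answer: 511332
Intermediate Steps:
V(I) = -16 + 4*I
n(A) = (-493 + A)*(-16 + 5*A) (n(A) = (A + (-16 + 4*A))*(A - 493) = (-16 + 5*A)*(-493 + A) = (-493 + A)*(-16 + 5*A))
n(g(26)) - 104280 = (7888 - 2481*26**2 + 5*(26**2)**2) - 104280 = (7888 - 2481*676 + 5*676**2) - 104280 = (7888 - 1677156 + 5*456976) - 104280 = (7888 - 1677156 + 2284880) - 104280 = 615612 - 104280 = 511332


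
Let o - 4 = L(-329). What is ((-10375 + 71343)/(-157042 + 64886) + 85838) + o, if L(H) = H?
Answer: 1970118765/23039 ≈ 85512.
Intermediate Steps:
o = -325 (o = 4 - 329 = -325)
((-10375 + 71343)/(-157042 + 64886) + 85838) + o = ((-10375 + 71343)/(-157042 + 64886) + 85838) - 325 = (60968/(-92156) + 85838) - 325 = (60968*(-1/92156) + 85838) - 325 = (-15242/23039 + 85838) - 325 = 1977606440/23039 - 325 = 1970118765/23039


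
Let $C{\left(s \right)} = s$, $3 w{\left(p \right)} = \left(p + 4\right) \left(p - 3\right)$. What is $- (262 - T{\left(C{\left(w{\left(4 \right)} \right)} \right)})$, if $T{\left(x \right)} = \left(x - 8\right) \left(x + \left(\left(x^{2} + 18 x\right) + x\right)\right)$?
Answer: $- \frac{15778}{27} \approx -584.37$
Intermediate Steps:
$w{\left(p \right)} = \frac{\left(-3 + p\right) \left(4 + p\right)}{3}$ ($w{\left(p \right)} = \frac{\left(p + 4\right) \left(p - 3\right)}{3} = \frac{\left(4 + p\right) \left(-3 + p\right)}{3} = \frac{\left(-3 + p\right) \left(4 + p\right)}{3}$)
$T{\left(x \right)} = \left(-8 + x\right) \left(x^{2} + 20 x\right)$ ($T{\left(x \right)} = \left(-8 + x\right) \left(x + \left(x^{2} + 19 x\right)\right) = \left(-8 + x\right) \left(x^{2} + 20 x\right)$)
$- (262 - T{\left(C{\left(w{\left(4 \right)} \right)} \right)}) = - (262 - \left(-4 + \frac{1}{3} \cdot 4 + \frac{4^{2}}{3}\right) \left(-160 + \left(-4 + \frac{1}{3} \cdot 4 + \frac{4^{2}}{3}\right)^{2} + 12 \left(-4 + \frac{1}{3} \cdot 4 + \frac{4^{2}}{3}\right)\right)) = - (262 - \left(-4 + \frac{4}{3} + \frac{1}{3} \cdot 16\right) \left(-160 + \left(-4 + \frac{4}{3} + \frac{1}{3} \cdot 16\right)^{2} + 12 \left(-4 + \frac{4}{3} + \frac{1}{3} \cdot 16\right)\right)) = - (262 - \left(-4 + \frac{4}{3} + \frac{16}{3}\right) \left(-160 + \left(-4 + \frac{4}{3} + \frac{16}{3}\right)^{2} + 12 \left(-4 + \frac{4}{3} + \frac{16}{3}\right)\right)) = - (262 - \frac{8 \left(-160 + \left(\frac{8}{3}\right)^{2} + 12 \cdot \frac{8}{3}\right)}{3}) = - (262 - \frac{8 \left(-160 + \frac{64}{9} + 32\right)}{3}) = - (262 - \frac{8}{3} \left(- \frac{1088}{9}\right)) = - (262 - - \frac{8704}{27}) = - (262 + \frac{8704}{27}) = \left(-1\right) \frac{15778}{27} = - \frac{15778}{27}$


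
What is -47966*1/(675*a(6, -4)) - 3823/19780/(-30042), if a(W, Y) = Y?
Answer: 158349349757/8913461400 ≈ 17.765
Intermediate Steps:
-47966*1/(675*a(6, -4)) - 3823/19780/(-30042) = -47966/(-4*25*27) - 3823/19780/(-30042) = -47966/((-100*27)) - 3823*1/19780*(-1/30042) = -47966/(-2700) - 3823/19780*(-1/30042) = -47966*(-1/2700) + 3823/594230760 = 23983/1350 + 3823/594230760 = 158349349757/8913461400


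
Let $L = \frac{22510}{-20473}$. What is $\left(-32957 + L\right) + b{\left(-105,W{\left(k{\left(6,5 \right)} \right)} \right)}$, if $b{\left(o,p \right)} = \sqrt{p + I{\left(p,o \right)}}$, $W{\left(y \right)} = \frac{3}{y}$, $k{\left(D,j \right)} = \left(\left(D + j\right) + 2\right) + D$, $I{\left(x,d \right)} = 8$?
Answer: $- \frac{674751171}{20473} + \frac{\sqrt{2945}}{19} \approx -32955.0$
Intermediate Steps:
$k{\left(D,j \right)} = 2 + j + 2 D$ ($k{\left(D,j \right)} = \left(2 + D + j\right) + D = 2 + j + 2 D$)
$b{\left(o,p \right)} = \sqrt{8 + p}$ ($b{\left(o,p \right)} = \sqrt{p + 8} = \sqrt{8 + p}$)
$L = - \frac{22510}{20473}$ ($L = 22510 \left(- \frac{1}{20473}\right) = - \frac{22510}{20473} \approx -1.0995$)
$\left(-32957 + L\right) + b{\left(-105,W{\left(k{\left(6,5 \right)} \right)} \right)} = \left(-32957 - \frac{22510}{20473}\right) + \sqrt{8 + \frac{3}{2 + 5 + 2 \cdot 6}} = - \frac{674751171}{20473} + \sqrt{8 + \frac{3}{2 + 5 + 12}} = - \frac{674751171}{20473} + \sqrt{8 + \frac{3}{19}} = - \frac{674751171}{20473} + \sqrt{\frac{155}{19}} = - \frac{674751171}{20473} + \frac{\sqrt{2945}}{19}$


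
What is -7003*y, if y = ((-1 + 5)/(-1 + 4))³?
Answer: -448192/27 ≈ -16600.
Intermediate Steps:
y = 64/27 (y = (4/3)³ = 64/27 ≈ 2.3704)
-7003*y = -7003*64/27 = -448192/27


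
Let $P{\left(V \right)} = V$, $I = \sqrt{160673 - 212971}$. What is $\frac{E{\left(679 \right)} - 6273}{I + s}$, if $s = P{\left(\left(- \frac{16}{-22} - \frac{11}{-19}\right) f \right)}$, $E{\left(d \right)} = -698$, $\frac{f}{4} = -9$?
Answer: $\frac{7159398246}{1190509261} + \frac{304500251 i \sqrt{52298}}{2381018522} \approx 6.0137 + 29.246 i$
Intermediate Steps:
$f = -36$ ($f = 4 \left(-9\right) = -36$)
$I = i \sqrt{52298}$ ($I = \sqrt{-52298} = i \sqrt{52298} \approx 228.69 i$)
$s = - \frac{9828}{209}$ ($s = \left(- \frac{16}{-22} - \frac{11}{-19}\right) \left(-36\right) = \left(\left(-16\right) \left(- \frac{1}{22}\right) - - \frac{11}{19}\right) \left(-36\right) = \left(\frac{8}{11} + \frac{11}{19}\right) \left(-36\right) = \frac{273}{209} \left(-36\right) = - \frac{9828}{209} \approx -47.024$)
$\frac{E{\left(679 \right)} - 6273}{I + s} = \frac{-698 - 6273}{i \sqrt{52298} - \frac{9828}{209}} = - \frac{6971}{- \frac{9828}{209} + i \sqrt{52298}}$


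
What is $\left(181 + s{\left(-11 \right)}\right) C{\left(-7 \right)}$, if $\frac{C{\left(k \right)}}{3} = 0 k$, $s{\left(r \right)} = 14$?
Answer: $0$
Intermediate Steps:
$C{\left(k \right)} = 0$ ($C{\left(k \right)} = 3 \cdot 0 k = 3 \cdot 0 = 0$)
$\left(181 + s{\left(-11 \right)}\right) C{\left(-7 \right)} = \left(181 + 14\right) 0 = 195 \cdot 0 = 0$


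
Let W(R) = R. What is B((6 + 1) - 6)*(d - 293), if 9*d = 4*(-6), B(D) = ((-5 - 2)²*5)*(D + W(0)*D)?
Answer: -217315/3 ≈ -72438.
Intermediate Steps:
B(D) = 245*D (B(D) = ((-5 - 2)²*5)*(D + 0*D) = ((-7)²*5)*(D + 0) = (49*5)*D = 245*D)
d = -8/3 (d = (4*(-6))/9 = (⅑)*(-24) = -8/3 ≈ -2.6667)
B((6 + 1) - 6)*(d - 293) = (245*((6 + 1) - 6))*(-8/3 - 293) = (245*(7 - 6))*(-887/3) = (245*1)*(-887/3) = 245*(-887/3) = -217315/3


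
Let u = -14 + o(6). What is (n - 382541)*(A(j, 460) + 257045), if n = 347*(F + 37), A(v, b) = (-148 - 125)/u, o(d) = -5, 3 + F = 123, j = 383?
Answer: -1602296799936/19 ≈ -8.4331e+10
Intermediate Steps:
F = 120 (F = -3 + 123 = 120)
u = -19 (u = -14 - 5 = -19)
A(v, b) = 273/19 (A(v, b) = (-148 - 125)/(-19) = -273*(-1/19) = 273/19)
n = 54479 (n = 347*(120 + 37) = 347*157 = 54479)
(n - 382541)*(A(j, 460) + 257045) = (54479 - 382541)*(273/19 + 257045) = -328062*4884128/19 = -1602296799936/19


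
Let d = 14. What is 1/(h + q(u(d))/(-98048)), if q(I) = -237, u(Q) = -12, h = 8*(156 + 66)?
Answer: 98048/174133485 ≈ 0.00056306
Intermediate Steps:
h = 1776 (h = 8*222 = 1776)
1/(h + q(u(d))/(-98048)) = 1/(1776 - 237/(-98048)) = 1/(1776 - 237*(-1/98048)) = 1/(1776 + 237/98048) = 1/(174133485/98048) = 98048/174133485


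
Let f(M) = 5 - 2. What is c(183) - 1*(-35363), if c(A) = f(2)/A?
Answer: 2157144/61 ≈ 35363.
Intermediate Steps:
f(M) = 3
c(A) = 3/A
c(183) - 1*(-35363) = 3/183 - 1*(-35363) = 3*(1/183) + 35363 = 1/61 + 35363 = 2157144/61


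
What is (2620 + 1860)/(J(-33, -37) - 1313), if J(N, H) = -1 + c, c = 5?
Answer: -640/187 ≈ -3.4225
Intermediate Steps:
J(N, H) = 4 (J(N, H) = -1 + 5 = 4)
(2620 + 1860)/(J(-33, -37) - 1313) = (2620 + 1860)/(4 - 1313) = 4480/(-1309) = 4480*(-1/1309) = -640/187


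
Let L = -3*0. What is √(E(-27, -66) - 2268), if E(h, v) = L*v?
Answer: 18*I*√7 ≈ 47.624*I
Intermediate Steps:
L = 0
E(h, v) = 0 (E(h, v) = 0*v = 0)
√(E(-27, -66) - 2268) = √(0 - 2268) = √(-2268) = 18*I*√7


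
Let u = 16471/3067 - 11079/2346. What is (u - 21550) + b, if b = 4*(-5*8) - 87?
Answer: -52276240127/2398394 ≈ -21796.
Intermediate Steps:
b = -247 (b = 4*(-40) - 87 = -160 - 87 = -247)
u = 1553891/2398394 (u = 16471*(1/3067) - 11079*1/2346 = 16471/3067 - 3693/782 = 1553891/2398394 ≈ 0.64789)
(u - 21550) + b = (1553891/2398394 - 21550) - 247 = -51683836809/2398394 - 247 = -52276240127/2398394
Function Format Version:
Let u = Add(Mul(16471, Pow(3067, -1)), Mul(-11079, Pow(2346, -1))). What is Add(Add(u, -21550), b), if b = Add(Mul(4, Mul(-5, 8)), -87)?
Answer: Rational(-52276240127, 2398394) ≈ -21796.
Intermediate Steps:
b = -247 (b = Add(Mul(4, -40), -87) = Add(-160, -87) = -247)
u = Rational(1553891, 2398394) (u = Add(Mul(16471, Rational(1, 3067)), Mul(-11079, Rational(1, 2346))) = Add(Rational(16471, 3067), Rational(-3693, 782)) = Rational(1553891, 2398394) ≈ 0.64789)
Add(Add(u, -21550), b) = Add(Add(Rational(1553891, 2398394), -21550), -247) = Add(Rational(-51683836809, 2398394), -247) = Rational(-52276240127, 2398394)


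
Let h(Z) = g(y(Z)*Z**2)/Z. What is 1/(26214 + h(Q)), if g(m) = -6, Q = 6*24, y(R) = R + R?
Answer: 24/629135 ≈ 3.8148e-5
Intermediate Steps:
y(R) = 2*R
Q = 144
h(Z) = -6/Z
1/(26214 + h(Q)) = 1/(26214 - 6/144) = 1/(26214 - 6*1/144) = 1/(26214 - 1/24) = 1/(629135/24) = 24/629135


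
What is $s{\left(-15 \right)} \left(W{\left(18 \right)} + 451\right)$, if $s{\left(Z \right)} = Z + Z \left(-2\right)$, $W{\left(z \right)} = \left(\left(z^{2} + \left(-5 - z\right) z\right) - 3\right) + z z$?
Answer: $10230$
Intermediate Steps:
$W{\left(z \right)} = -3 + 2 z^{2} + z \left(-5 - z\right)$ ($W{\left(z \right)} = \left(\left(z^{2} + z \left(-5 - z\right)\right) - 3\right) + z^{2} = \left(-3 + z^{2} + z \left(-5 - z\right)\right) + z^{2} = -3 + 2 z^{2} + z \left(-5 - z\right)$)
$s{\left(Z \right)} = - Z$ ($s{\left(Z \right)} = Z - 2 Z = - Z$)
$s{\left(-15 \right)} \left(W{\left(18 \right)} + 451\right) = \left(-1\right) \left(-15\right) \left(\left(-3 + 18^{2} - 90\right) + 451\right) = 15 \left(\left(-3 + 324 - 90\right) + 451\right) = 15 \left(231 + 451\right) = 15 \cdot 682 = 10230$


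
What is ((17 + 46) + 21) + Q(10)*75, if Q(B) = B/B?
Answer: 159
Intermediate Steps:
Q(B) = 1
((17 + 46) + 21) + Q(10)*75 = ((17 + 46) + 21) + 1*75 = (63 + 21) + 75 = 84 + 75 = 159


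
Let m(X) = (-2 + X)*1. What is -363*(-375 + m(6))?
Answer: 134673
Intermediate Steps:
m(X) = -2 + X
-363*(-375 + m(6)) = -363*(-375 + (-2 + 6)) = -363*(-375 + 4) = -363*(-371) = 134673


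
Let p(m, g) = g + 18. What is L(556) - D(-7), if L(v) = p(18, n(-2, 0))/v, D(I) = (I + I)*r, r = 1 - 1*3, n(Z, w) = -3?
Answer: -15553/556 ≈ -27.973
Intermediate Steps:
r = -2 (r = 1 - 3 = -2)
p(m, g) = 18 + g
D(I) = -4*I (D(I) = (I + I)*(-2) = (2*I)*(-2) = -4*I)
L(v) = 15/v (L(v) = (18 - 3)/v = 15/v)
L(556) - D(-7) = 15/556 - (-4)*(-7) = 15*(1/556) - 1*28 = 15/556 - 28 = -15553/556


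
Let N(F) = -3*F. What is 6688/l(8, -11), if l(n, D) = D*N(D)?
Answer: -608/33 ≈ -18.424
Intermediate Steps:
l(n, D) = -3*D² (l(n, D) = D*(-3*D) = -3*D²)
6688/l(8, -11) = 6688/((-3*(-11)²)) = 6688/((-3*121)) = 6688/(-363) = 6688*(-1/363) = -608/33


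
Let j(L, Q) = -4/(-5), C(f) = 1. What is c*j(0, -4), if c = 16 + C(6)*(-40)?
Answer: -96/5 ≈ -19.200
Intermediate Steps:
j(L, Q) = 4/5 (j(L, Q) = -4*(-1/5) = 4/5)
c = -24 (c = 16 + 1*(-40) = 16 - 40 = -24)
c*j(0, -4) = -24*4/5 = -96/5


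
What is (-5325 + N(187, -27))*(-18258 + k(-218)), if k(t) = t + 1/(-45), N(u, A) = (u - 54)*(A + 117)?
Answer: -368319503/3 ≈ -1.2277e+8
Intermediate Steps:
N(u, A) = (-54 + u)*(117 + A)
k(t) = -1/45 + t (k(t) = t - 1/45 = -1/45 + t)
(-5325 + N(187, -27))*(-18258 + k(-218)) = (-5325 + (-6318 - 54*(-27) + 117*187 - 27*187))*(-18258 + (-1/45 - 218)) = (-5325 + (-6318 + 1458 + 21879 - 5049))*(-18258 - 9811/45) = (-5325 + 11970)*(-831421/45) = 6645*(-831421/45) = -368319503/3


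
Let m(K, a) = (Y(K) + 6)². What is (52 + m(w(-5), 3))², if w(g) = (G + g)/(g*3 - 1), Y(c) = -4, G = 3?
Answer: 3136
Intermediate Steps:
w(g) = (3 + g)/(-1 + 3*g) (w(g) = (3 + g)/(g*3 - 1) = (3 + g)/(3*g - 1) = (3 + g)/(-1 + 3*g))
m(K, a) = 4 (m(K, a) = (-4 + 6)² = 2² = 4)
(52 + m(w(-5), 3))² = (52 + 4)² = 56² = 3136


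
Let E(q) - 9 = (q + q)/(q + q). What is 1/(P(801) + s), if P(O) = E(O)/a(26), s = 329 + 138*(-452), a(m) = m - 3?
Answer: -23/1427071 ≈ -1.6117e-5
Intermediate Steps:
a(m) = -3 + m
s = -62047 (s = 329 - 62376 = -62047)
E(q) = 10 (E(q) = 9 + (q + q)/(q + q) = 9 + (2*q)/((2*q)) = 9 + (2*q)*(1/(2*q)) = 9 + 1 = 10)
P(O) = 10/23 (P(O) = 10/(-3 + 26) = 10/23)
1/(P(801) + s) = 1/(10/23 - 62047) = 1/(-1427071/23) = -23/1427071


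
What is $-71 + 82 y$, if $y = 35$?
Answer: $2799$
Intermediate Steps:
$-71 + 82 y = -71 + 82 \cdot 35 = -71 + 2870 = 2799$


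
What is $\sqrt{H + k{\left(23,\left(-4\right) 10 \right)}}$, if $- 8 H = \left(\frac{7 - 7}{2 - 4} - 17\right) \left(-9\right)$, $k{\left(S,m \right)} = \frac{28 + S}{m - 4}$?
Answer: $\frac{i \sqrt{39270}}{44} \approx 4.5038 i$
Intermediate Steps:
$k{\left(S,m \right)} = \frac{28 + S}{-4 + m}$
$H = - \frac{153}{8}$ ($H = - \frac{\left(\frac{7 - 7}{2 - 4} - 17\right) \left(-9\right)}{8} = - \frac{\left(\frac{0}{-2} - 17\right) \left(-9\right)}{8} = - \frac{\left(0 \left(- \frac{1}{2}\right) - 17\right) \left(-9\right)}{8} = - \frac{\left(0 - 17\right) \left(-9\right)}{8} = - \frac{\left(-17\right) \left(-9\right)}{8} = \left(- \frac{1}{8}\right) 153 = - \frac{153}{8} \approx -19.125$)
$\sqrt{H + k{\left(23,\left(-4\right) 10 \right)}} = \sqrt{- \frac{153}{8} + \frac{28 + 23}{-4 - 40}} = \sqrt{- \frac{153}{8} + \frac{1}{-4 - 40} \cdot 51} = \sqrt{- \frac{153}{8} + \frac{1}{-44} \cdot 51} = \sqrt{- \frac{153}{8} - \frac{51}{44}} = \sqrt{- \frac{1785}{88}} = \frac{i \sqrt{39270}}{44}$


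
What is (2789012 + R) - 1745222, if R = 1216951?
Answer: 2260741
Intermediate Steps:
(2789012 + R) - 1745222 = (2789012 + 1216951) - 1745222 = 4005963 - 1745222 = 2260741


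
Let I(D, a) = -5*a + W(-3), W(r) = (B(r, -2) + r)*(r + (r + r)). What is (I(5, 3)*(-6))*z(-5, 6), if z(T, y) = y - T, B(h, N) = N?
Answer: -1980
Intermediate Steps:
W(r) = 3*r*(-2 + r) (W(r) = (-2 + r)*(r + (r + r)) = (-2 + r)*(r + 2*r) = (-2 + r)*(3*r) = 3*r*(-2 + r))
I(D, a) = 45 - 5*a (I(D, a) = -5*a + 3*(-3)*(-2 - 3) = -5*a + 3*(-3)*(-5) = -5*a + 45 = 45 - 5*a)
(I(5, 3)*(-6))*z(-5, 6) = ((45 - 5*3)*(-6))*(6 - 1*(-5)) = ((45 - 15)*(-6))*(6 + 5) = (30*(-6))*11 = -180*11 = -1980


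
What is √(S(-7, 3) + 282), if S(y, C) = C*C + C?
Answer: 7*√6 ≈ 17.146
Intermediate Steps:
S(y, C) = C + C² (S(y, C) = C² + C = C + C²)
√(S(-7, 3) + 282) = √(3*(1 + 3) + 282) = √(3*4 + 282) = √(12 + 282) = √294 = 7*√6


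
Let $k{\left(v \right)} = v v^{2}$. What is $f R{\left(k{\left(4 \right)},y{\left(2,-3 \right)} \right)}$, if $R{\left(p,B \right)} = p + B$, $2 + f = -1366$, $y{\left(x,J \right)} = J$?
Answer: $-83448$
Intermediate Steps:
$k{\left(v \right)} = v^{3}$
$f = -1368$ ($f = -2 - 1366 = -1368$)
$R{\left(p,B \right)} = B + p$
$f R{\left(k{\left(4 \right)},y{\left(2,-3 \right)} \right)} = - 1368 \left(-3 + 4^{3}\right) = - 1368 \left(-3 + 64\right) = \left(-1368\right) 61 = -83448$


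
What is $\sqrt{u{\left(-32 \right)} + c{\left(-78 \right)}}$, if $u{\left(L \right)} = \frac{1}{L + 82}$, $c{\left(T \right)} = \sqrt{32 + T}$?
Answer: $\frac{\sqrt{2 + 100 i \sqrt{46}}}{10} \approx 1.8442 + 1.8388 i$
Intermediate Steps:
$u{\left(L \right)} = \frac{1}{82 + L}$
$\sqrt{u{\left(-32 \right)} + c{\left(-78 \right)}} = \sqrt{\frac{1}{82 - 32} + \sqrt{32 - 78}} = \sqrt{\frac{1}{50} + \sqrt{-46}} = \sqrt{\frac{1}{50} + i \sqrt{46}}$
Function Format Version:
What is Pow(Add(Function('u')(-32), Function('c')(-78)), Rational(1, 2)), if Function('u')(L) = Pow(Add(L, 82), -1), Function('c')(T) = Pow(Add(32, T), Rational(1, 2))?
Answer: Mul(Rational(1, 10), Pow(Add(2, Mul(100, I, Pow(46, Rational(1, 2)))), Rational(1, 2))) ≈ Add(1.8442, Mul(1.8388, I))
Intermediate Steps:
Function('u')(L) = Pow(Add(82, L), -1)
Pow(Add(Function('u')(-32), Function('c')(-78)), Rational(1, 2)) = Pow(Add(Pow(Add(82, -32), -1), Pow(Add(32, -78), Rational(1, 2))), Rational(1, 2)) = Pow(Add(Pow(50, -1), Pow(-46, Rational(1, 2))), Rational(1, 2)) = Pow(Add(Rational(1, 50), Mul(I, Pow(46, Rational(1, 2)))), Rational(1, 2))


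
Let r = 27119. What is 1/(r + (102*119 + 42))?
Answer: 1/39299 ≈ 2.5446e-5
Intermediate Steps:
1/(r + (102*119 + 42)) = 1/(27119 + (102*119 + 42)) = 1/(27119 + (12138 + 42)) = 1/(27119 + 12180) = 1/39299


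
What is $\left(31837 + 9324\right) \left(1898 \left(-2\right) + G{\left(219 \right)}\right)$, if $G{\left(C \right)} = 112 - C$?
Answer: $-160651383$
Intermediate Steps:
$\left(31837 + 9324\right) \left(1898 \left(-2\right) + G{\left(219 \right)}\right) = \left(31837 + 9324\right) \left(1898 \left(-2\right) + \left(112 - 219\right)\right) = 41161 \left(-3796 + \left(112 - 219\right)\right) = 41161 \left(-3796 - 107\right) = 41161 \left(-3903\right) = -160651383$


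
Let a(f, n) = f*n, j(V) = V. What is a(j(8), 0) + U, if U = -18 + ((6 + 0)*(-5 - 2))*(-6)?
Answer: 234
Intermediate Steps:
U = 234 (U = -18 + (6*(-7))*(-6) = -18 - 42*(-6) = -18 + 252 = 234)
a(j(8), 0) + U = 8*0 + 234 = 0 + 234 = 234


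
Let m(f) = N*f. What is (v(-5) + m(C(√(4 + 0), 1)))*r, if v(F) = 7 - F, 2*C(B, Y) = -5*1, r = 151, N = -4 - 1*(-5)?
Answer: 2869/2 ≈ 1434.5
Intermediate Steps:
N = 1 (N = -4 + 5 = 1)
C(B, Y) = -5/2 (C(B, Y) = (-5*1)/2 = (½)*(-5) = -5/2)
m(f) = f (m(f) = 1*f = f)
(v(-5) + m(C(√(4 + 0), 1)))*r = ((7 - 1*(-5)) - 5/2)*151 = ((7 + 5) - 5/2)*151 = (12 - 5/2)*151 = (19/2)*151 = 2869/2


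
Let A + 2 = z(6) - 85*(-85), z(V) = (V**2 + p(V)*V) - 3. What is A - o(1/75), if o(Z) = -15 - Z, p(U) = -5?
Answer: 543076/75 ≈ 7241.0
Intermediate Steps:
z(V) = -3 + V**2 - 5*V (z(V) = (V**2 - 5*V) - 3 = -3 + V**2 - 5*V)
A = 7226 (A = -2 + ((-3 + 6**2 - 5*6) - 85*(-85)) = -2 + ((-3 + 36 - 30) + 7225) = -2 + (3 + 7225) = -2 + 7228 = 7226)
A - o(1/75) = 7226 - (-15 - 1/75) = 7226 - 1*(-1126/75) = 7226 + 1126/75 = 543076/75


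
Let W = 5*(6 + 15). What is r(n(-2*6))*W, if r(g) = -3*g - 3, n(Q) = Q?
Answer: 3465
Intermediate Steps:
r(g) = -3 - 3*g
W = 105 (W = 5*21 = 105)
r(n(-2*6))*W = (-3 - (-6)*6)*105 = (-3 - 3*(-12))*105 = (-3 + 36)*105 = 33*105 = 3465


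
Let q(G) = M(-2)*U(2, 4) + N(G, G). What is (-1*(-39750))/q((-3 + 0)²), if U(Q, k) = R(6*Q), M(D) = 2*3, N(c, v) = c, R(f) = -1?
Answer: 13250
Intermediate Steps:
M(D) = 6
U(Q, k) = -1
q(G) = -6 + G (q(G) = 6*(-1) + G = -6 + G)
(-1*(-39750))/q((-3 + 0)²) = (-1*(-39750))/(-6 + (-3 + 0)²) = 39750/(-6 + (-3)²) = 39750/(-6 + 9) = 39750/3 = 39750*(⅓) = 13250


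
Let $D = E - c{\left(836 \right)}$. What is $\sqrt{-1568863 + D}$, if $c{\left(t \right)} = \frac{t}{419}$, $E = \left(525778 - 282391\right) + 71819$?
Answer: $\frac{3 i \sqrt{24454847429}}{419} \approx 1119.7 i$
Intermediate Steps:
$E = 315206$ ($E = 243387 + 71819 = 315206$)
$c{\left(t \right)} = \frac{t}{419}$ ($c{\left(t \right)} = t \frac{1}{419} = \frac{t}{419}$)
$D = \frac{132070478}{419}$ ($D = 315206 - \frac{1}{419} \cdot 836 = 315206 - \frac{836}{419} = \frac{132070478}{419} \approx 3.152 \cdot 10^{5}$)
$\sqrt{-1568863 + D} = \sqrt{-1568863 + \frac{132070478}{419}} = \sqrt{- \frac{525283119}{419}} = \frac{3 i \sqrt{24454847429}}{419}$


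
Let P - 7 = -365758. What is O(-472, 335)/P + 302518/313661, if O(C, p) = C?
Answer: 110794309010/114721824411 ≈ 0.96576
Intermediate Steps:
P = -365751 (P = 7 - 365758 = -365751)
O(-472, 335)/P + 302518/313661 = -472/(-365751) + 302518/313661 = -472*(-1/365751) + 302518*(1/313661) = 472/365751 + 302518/313661 = 110794309010/114721824411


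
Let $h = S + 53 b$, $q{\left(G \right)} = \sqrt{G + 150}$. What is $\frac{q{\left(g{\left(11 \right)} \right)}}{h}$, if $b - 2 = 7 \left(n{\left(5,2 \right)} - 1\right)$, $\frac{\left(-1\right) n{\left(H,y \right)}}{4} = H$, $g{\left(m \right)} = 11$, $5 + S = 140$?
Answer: $- \frac{\sqrt{161}}{7550} \approx -0.0016806$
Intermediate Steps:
$S = 135$ ($S = -5 + 140 = 135$)
$n{\left(H,y \right)} = - 4 H$
$b = -145$ ($b = 2 + 7 \left(\left(-4\right) 5 - 1\right) = 2 + 7 \left(-20 - 1\right) = 2 + 7 \left(-21\right) = 2 - 147 = -145$)
$q{\left(G \right)} = \sqrt{150 + G}$
$h = -7550$ ($h = 135 + 53 \left(-145\right) = 135 - 7685 = -7550$)
$\frac{q{\left(g{\left(11 \right)} \right)}}{h} = \frac{\sqrt{150 + 11}}{-7550} = \sqrt{161} \left(- \frac{1}{7550}\right) = - \frac{\sqrt{161}}{7550}$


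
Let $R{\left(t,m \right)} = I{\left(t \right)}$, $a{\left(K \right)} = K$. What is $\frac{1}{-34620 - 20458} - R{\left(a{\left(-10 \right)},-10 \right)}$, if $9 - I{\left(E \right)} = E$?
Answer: $- \frac{1046483}{55078} \approx -19.0$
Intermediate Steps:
$I{\left(E \right)} = 9 - E$
$R{\left(t,m \right)} = 9 - t$
$\frac{1}{-34620 - 20458} - R{\left(a{\left(-10 \right)},-10 \right)} = \frac{1}{-34620 - 20458} - \left(9 - -10\right) = \frac{1}{-55078} - \left(9 + 10\right) = - \frac{1}{55078} - 19 = - \frac{1046483}{55078}$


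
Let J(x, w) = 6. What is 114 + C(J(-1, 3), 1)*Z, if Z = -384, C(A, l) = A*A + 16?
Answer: -19854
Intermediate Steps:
C(A, l) = 16 + A² (C(A, l) = A² + 16 = 16 + A²)
114 + C(J(-1, 3), 1)*Z = 114 + (16 + 6²)*(-384) = 114 + (16 + 36)*(-384) = 114 + 52*(-384) = 114 - 19968 = -19854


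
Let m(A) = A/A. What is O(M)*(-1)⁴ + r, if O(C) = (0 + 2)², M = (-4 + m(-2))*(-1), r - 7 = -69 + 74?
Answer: 16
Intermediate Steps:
m(A) = 1
r = 12 (r = 7 + (-69 + 74) = 7 + 5 = 12)
M = 3 (M = (-4 + 1)*(-1) = -3*(-1) = 3)
O(C) = 4 (O(C) = 2² = 4)
O(M)*(-1)⁴ + r = 4*(-1)⁴ + 12 = 4*1 + 12 = 4 + 12 = 16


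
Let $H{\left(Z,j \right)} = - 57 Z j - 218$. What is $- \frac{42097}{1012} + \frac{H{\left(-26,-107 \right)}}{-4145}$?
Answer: $- \frac{1254051}{381340} \approx -3.2885$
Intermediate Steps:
$H{\left(Z,j \right)} = -218 - 57 Z j$ ($H{\left(Z,j \right)} = - 57 Z j - 218 = -218 - 57 Z j$)
$- \frac{42097}{1012} + \frac{H{\left(-26,-107 \right)}}{-4145} = - \frac{42097}{1012} + \frac{-218 - \left(-1482\right) \left(-107\right)}{-4145} = \left(-42097\right) \frac{1}{1012} + \left(-218 - 158574\right) \left(- \frac{1}{4145}\right) = - \frac{3827}{92} - - \frac{158792}{4145} = - \frac{3827}{92} + \frac{158792}{4145} = - \frac{1254051}{381340}$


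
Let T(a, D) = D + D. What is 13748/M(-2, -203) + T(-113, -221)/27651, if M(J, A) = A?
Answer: -4178414/61683 ≈ -67.740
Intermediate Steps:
T(a, D) = 2*D
13748/M(-2, -203) + T(-113, -221)/27651 = 13748/(-203) + (2*(-221))/27651 = 13748*(-1/203) - 442*1/27651 = -1964/29 - 34/2127 = -4178414/61683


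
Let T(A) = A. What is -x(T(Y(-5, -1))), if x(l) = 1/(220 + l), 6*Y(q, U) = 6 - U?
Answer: -6/1327 ≈ -0.0045215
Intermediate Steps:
Y(q, U) = 1 - U/6 (Y(q, U) = (6 - U)/6 = 1 - U/6)
-x(T(Y(-5, -1))) = -1/(220 + (1 - ⅙*(-1))) = -1/(220 + (1 + ⅙)) = -1/(220 + 7/6) = -1/1327/6 = -1*6/1327 = -6/1327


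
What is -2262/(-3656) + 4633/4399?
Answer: 13444393/8041372 ≈ 1.6719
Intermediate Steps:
-2262/(-3656) + 4633/4399 = -2262*(-1/3656) + 4633*(1/4399) = 1131/1828 + 4633/4399 = 13444393/8041372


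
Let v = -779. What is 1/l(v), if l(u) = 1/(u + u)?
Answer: -1558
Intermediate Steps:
l(u) = 1/(2*u)
1/l(v) = 1/((1/2)/(-779)) = 1/((1/2)*(-1/779)) = 1/(-1/1558) = -1558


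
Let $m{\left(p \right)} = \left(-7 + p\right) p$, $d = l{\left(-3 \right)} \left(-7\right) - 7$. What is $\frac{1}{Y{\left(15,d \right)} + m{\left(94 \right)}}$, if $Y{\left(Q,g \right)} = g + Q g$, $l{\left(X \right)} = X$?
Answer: $\frac{1}{8402} \approx 0.00011902$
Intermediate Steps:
$d = 14$ ($d = \left(-3\right) \left(-7\right) - 7 = 21 - 7 = 14$)
$m{\left(p \right)} = p \left(-7 + p\right)$
$\frac{1}{Y{\left(15,d \right)} + m{\left(94 \right)}} = \frac{1}{14 \left(1 + 15\right) + 94 \left(-7 + 94\right)} = \frac{1}{14 \cdot 16 + 94 \cdot 87} = \frac{1}{224 + 8178} = \frac{1}{8402}$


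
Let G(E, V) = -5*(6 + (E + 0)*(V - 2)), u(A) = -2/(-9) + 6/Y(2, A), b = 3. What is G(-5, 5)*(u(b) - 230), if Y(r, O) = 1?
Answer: -10070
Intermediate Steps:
u(A) = 56/9 (u(A) = -2/(-9) + 6/1 = -2*(-1/9) + 6*1 = 2/9 + 6 = 56/9)
G(E, V) = -30 - 5*E*(-2 + V) (G(E, V) = -5*(6 + E*(-2 + V)) = -30 - 5*E*(-2 + V))
G(-5, 5)*(u(b) - 230) = (-30 + 10*(-5) - 5*(-5)*5)*(56/9 - 230) = (-30 - 50 + 125)*(-2014/9) = 45*(-2014/9) = -10070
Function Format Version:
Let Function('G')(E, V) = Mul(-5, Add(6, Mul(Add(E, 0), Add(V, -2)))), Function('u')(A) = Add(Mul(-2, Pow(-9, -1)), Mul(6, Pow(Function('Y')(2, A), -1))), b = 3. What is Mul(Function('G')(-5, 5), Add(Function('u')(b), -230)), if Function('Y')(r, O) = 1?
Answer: -10070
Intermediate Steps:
Function('u')(A) = Rational(56, 9) (Function('u')(A) = Add(Mul(-2, Pow(-9, -1)), Mul(6, Pow(1, -1))) = Add(Mul(-2, Rational(-1, 9)), Mul(6, 1)) = Add(Rational(2, 9), 6) = Rational(56, 9))
Function('G')(E, V) = Add(-30, Mul(-5, E, Add(-2, V))) (Function('G')(E, V) = Mul(-5, Add(6, Mul(E, Add(-2, V)))) = Add(-30, Mul(-5, E, Add(-2, V))))
Mul(Function('G')(-5, 5), Add(Function('u')(b), -230)) = Mul(Add(-30, Mul(10, -5), Mul(-5, -5, 5)), Add(Rational(56, 9), -230)) = Mul(Add(-30, -50, 125), Rational(-2014, 9)) = Mul(45, Rational(-2014, 9)) = -10070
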